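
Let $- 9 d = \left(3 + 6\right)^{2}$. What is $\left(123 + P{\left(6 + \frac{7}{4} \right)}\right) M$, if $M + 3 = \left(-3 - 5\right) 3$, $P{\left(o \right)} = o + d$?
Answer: $- \frac{13149}{4} \approx -3287.3$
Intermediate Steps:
$d = -9$ ($d = - \frac{\left(3 + 6\right)^{2}}{9} = - \frac{9^{2}}{9} = \left(- \frac{1}{9}\right) 81 = -9$)
$P{\left(o \right)} = -9 + o$ ($P{\left(o \right)} = o - 9 = -9 + o$)
$M = -27$ ($M = -3 + \left(-3 - 5\right) 3 = -3 - 24 = -27$)
$\left(123 + P{\left(6 + \frac{7}{4} \right)}\right) M = \left(123 - \left(3 - \frac{7}{4}\right)\right) \left(-27\right) = \left(123 + \left(-9 + \left(6 + 7 \cdot \frac{1}{4}\right)\right)\right) \left(-27\right) = \left(123 + \left(-9 + \left(6 + \frac{7}{4}\right)\right)\right) \left(-27\right) = \left(123 + \left(-9 + \frac{31}{4}\right)\right) \left(-27\right) = \left(123 - \frac{5}{4}\right) \left(-27\right) = \frac{487}{4} \left(-27\right) = - \frac{13149}{4}$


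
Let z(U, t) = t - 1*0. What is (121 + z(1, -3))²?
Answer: 13924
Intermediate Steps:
z(U, t) = t (z(U, t) = t + 0 = t)
(121 + z(1, -3))² = (121 - 3)² = 118² = 13924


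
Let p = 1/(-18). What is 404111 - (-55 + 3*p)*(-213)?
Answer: 784721/2 ≈ 3.9236e+5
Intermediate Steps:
p = -1/18 ≈ -0.055556
404111 - (-55 + 3*p)*(-213) = 404111 - (-55 + 3*(-1/18))*(-213) = 404111 - (-55 - ⅙)*(-213) = 404111 - (-331)*(-213)/6 = 404111 - 1*23501/2 = 404111 - 23501/2 = 784721/2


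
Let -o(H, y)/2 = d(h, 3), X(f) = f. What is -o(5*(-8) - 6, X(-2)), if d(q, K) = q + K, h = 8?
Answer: 22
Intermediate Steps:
d(q, K) = K + q
o(H, y) = -22 (o(H, y) = -2*(3 + 8) = -2*11 = -22)
-o(5*(-8) - 6, X(-2)) = -1*(-22) = 22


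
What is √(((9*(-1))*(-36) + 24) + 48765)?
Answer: 3*√5457 ≈ 221.61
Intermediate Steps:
√(((9*(-1))*(-36) + 24) + 48765) = √((-9*(-36) + 24) + 48765) = √((324 + 24) + 48765) = √(348 + 48765) = √49113 = 3*√5457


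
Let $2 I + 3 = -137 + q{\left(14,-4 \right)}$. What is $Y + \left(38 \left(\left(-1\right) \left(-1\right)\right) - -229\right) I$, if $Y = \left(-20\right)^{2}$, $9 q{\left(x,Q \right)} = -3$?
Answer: $- \frac{36669}{2} \approx -18335.0$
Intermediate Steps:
$q{\left(x,Q \right)} = - \frac{1}{3}$ ($q{\left(x,Q \right)} = \frac{1}{9} \left(-3\right) = - \frac{1}{3}$)
$I = - \frac{421}{6}$ ($I = - \frac{3}{2} + \frac{-137 - \frac{1}{3}}{2} = - \frac{3}{2} + \frac{1}{2} \left(- \frac{412}{3}\right) = - \frac{3}{2} - \frac{206}{3} = - \frac{421}{6} \approx -70.167$)
$Y = 400$
$Y + \left(38 \left(\left(-1\right) \left(-1\right)\right) - -229\right) I = 400 + \left(38 \left(\left(-1\right) \left(-1\right)\right) - -229\right) \left(- \frac{421}{6}\right) = 400 + \left(38 \cdot 1 + 229\right) \left(- \frac{421}{6}\right) = 400 + \left(38 + 229\right) \left(- \frac{421}{6}\right) = 400 + 267 \left(- \frac{421}{6}\right) = 400 - \frac{37469}{2} = - \frac{36669}{2}$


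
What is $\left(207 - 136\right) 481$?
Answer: $34151$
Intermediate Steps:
$\left(207 - 136\right) 481 = 71 \cdot 481 = 34151$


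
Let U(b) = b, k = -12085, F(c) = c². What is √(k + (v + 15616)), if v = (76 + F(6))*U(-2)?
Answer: √3307 ≈ 57.507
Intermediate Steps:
v = -224 (v = (76 + 6²)*(-2) = (76 + 36)*(-2) = 112*(-2) = -224)
√(k + (v + 15616)) = √(-12085 + (-224 + 15616)) = √(-12085 + 15392) = √3307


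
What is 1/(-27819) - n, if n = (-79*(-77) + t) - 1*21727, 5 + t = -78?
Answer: 437509412/27819 ≈ 15727.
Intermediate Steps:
t = -83 (t = -5 - 78 = -83)
n = -15727 (n = (-79*(-77) - 83) - 1*21727 = (6083 - 83) - 21727 = 6000 - 21727 = -15727)
1/(-27819) - n = 1/(-27819) - 1*(-15727) = -1/27819 + 15727 = 437509412/27819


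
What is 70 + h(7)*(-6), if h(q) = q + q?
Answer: -14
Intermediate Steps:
h(q) = 2*q
70 + h(7)*(-6) = 70 + (2*7)*(-6) = 70 + 14*(-6) = 70 - 84 = -14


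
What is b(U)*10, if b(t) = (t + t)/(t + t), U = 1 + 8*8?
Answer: 10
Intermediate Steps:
U = 65 (U = 1 + 64 = 65)
b(t) = 1 (b(t) = (2*t)/((2*t)) = (2*t)*(1/(2*t)) = 1)
b(U)*10 = 1*10 = 10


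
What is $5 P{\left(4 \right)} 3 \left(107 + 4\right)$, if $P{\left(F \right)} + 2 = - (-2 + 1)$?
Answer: $-1665$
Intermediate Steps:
$P{\left(F \right)} = -1$ ($P{\left(F \right)} = -2 - \left(-2 + 1\right) = -2 - -1 = -2 + 1 = -1$)
$5 P{\left(4 \right)} 3 \left(107 + 4\right) = 5 \left(-1\right) 3 \left(107 + 4\right) = \left(-5\right) 3 \cdot 111 = \left(-15\right) 111 = -1665$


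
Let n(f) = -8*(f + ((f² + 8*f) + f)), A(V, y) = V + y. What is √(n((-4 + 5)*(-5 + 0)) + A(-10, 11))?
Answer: √201 ≈ 14.177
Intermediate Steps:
n(f) = -80*f - 8*f² (n(f) = -8*(f + (f² + 9*f)) = -8*(f² + 10*f) = -80*f - 8*f²)
√(n((-4 + 5)*(-5 + 0)) + A(-10, 11)) = √(-8*(-4 + 5)*(-5 + 0)*(10 + (-4 + 5)*(-5 + 0)) + (-10 + 11)) = √(-8*1*(-5)*(10 + 1*(-5)) + 1) = √(-8*(-5)*(10 - 5) + 1) = √(-8*(-5)*5 + 1) = √(200 + 1) = √201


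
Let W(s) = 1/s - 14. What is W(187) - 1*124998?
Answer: -23377243/187 ≈ -1.2501e+5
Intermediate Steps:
W(s) = -14 + 1/s
W(187) - 1*124998 = (-14 + 1/187) - 1*124998 = (-14 + 1/187) - 124998 = -2617/187 - 124998 = -23377243/187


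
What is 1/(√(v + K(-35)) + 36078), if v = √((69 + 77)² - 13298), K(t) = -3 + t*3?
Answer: 1/(36078 + I*√(108 - √8018)) ≈ 2.7718e-5 - 3.3e-9*I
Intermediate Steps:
K(t) = -3 + 3*t
v = √8018 (v = √(146² - 13298) = √(21316 - 13298) = √8018 ≈ 89.543)
1/(√(v + K(-35)) + 36078) = 1/(√(√8018 + (-3 + 3*(-35))) + 36078) = 1/(√(√8018 + (-3 - 105)) + 36078) = 1/(√(√8018 - 108) + 36078) = 1/(√(-108 + √8018) + 36078) = 1/(36078 + √(-108 + √8018))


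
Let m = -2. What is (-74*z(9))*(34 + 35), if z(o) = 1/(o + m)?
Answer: -5106/7 ≈ -729.43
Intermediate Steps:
z(o) = 1/(-2 + o) (z(o) = 1/(o - 2) = 1/(-2 + o))
(-74*z(9))*(34 + 35) = (-74/(-2 + 9))*(34 + 35) = -74/7*69 = -5106/7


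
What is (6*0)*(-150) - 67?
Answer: -67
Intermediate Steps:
(6*0)*(-150) - 67 = 0*(-150) - 67 = 0 - 67 = -67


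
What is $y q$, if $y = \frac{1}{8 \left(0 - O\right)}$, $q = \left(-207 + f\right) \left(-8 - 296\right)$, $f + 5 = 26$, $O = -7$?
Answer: $\frac{7068}{7} \approx 1009.7$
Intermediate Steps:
$f = 21$ ($f = -5 + 26 = 21$)
$q = 56544$ ($q = \left(-207 + 21\right) \left(-8 - 296\right) = - 186 \left(-8 - 296\right) = \left(-186\right) \left(-304\right) = 56544$)
$y = \frac{1}{56}$ ($y = \frac{1}{8 \left(0 - -7\right)} = \frac{1}{8 \left(0 + 7\right)} = \frac{1}{8 \cdot 7} = \frac{1}{56} \approx 0.017857$)
$y q = \frac{1}{56} \cdot 56544 = \frac{7068}{7}$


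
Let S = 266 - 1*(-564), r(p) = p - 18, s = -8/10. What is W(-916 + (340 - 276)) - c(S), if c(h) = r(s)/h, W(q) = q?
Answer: -1767853/2075 ≈ -851.98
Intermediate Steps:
s = -⅘ (s = -8*⅒ = -⅘ ≈ -0.80000)
r(p) = -18 + p
S = 830 (S = 266 + 564 = 830)
c(h) = -94/(5*h) (c(h) = (-18 - ⅘)/h = -94/(5*h))
W(-916 + (340 - 276)) - c(S) = (-916 + (340 - 276)) - (-94)/(5*830) = (-916 + 64) - (-94)/(5*830) = -852 - 1*(-47/2075) = -852 + 47/2075 = -1767853/2075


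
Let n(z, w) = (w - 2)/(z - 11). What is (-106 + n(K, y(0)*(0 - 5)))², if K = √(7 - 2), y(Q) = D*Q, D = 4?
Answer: 18831387/1682 - 6137*√5/1682 ≈ 11188.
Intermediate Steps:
y(Q) = 4*Q
K = √5 ≈ 2.2361
n(z, w) = (-2 + w)/(-11 + z)
(-106 + n(K, y(0)*(0 - 5)))² = (-106 + (-2 + (4*0)*(0 - 5))/(-11 + √5))² = (-106 + (-2 + 0*(-5))/(-11 + √5))² = (-106 + (-2 + 0)/(-11 + √5))² = (-106 - 2/(-11 + √5))²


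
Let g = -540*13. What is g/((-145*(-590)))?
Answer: -702/8555 ≈ -0.082057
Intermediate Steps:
g = -7020
g/((-145*(-590))) = -7020/((-145*(-590))) = -7020/85550 = -7020*1/85550 = -702/8555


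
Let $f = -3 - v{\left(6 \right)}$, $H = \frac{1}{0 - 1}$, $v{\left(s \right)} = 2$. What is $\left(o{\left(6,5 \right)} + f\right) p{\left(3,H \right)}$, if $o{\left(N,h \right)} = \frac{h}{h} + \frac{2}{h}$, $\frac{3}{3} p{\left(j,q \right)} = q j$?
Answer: $\frac{54}{5} \approx 10.8$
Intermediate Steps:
$H = -1$ ($H = \frac{1}{-1} = -1$)
$p{\left(j,q \right)} = j q$ ($p{\left(j,q \right)} = q j = j q$)
$o{\left(N,h \right)} = 1 + \frac{2}{h}$
$f = -5$ ($f = -3 - 2 = -5$)
$\left(o{\left(6,5 \right)} + f\right) p{\left(3,H \right)} = \left(\frac{2 + 5}{5} - 5\right) 3 \left(-1\right) = \left(\frac{1}{5} \cdot 7 - 5\right) \left(-3\right) = \left(\frac{7}{5} - 5\right) \left(-3\right) = \left(- \frac{18}{5}\right) \left(-3\right) = \frac{54}{5}$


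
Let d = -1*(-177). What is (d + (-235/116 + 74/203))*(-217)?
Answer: -4413625/116 ≈ -38049.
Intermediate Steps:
d = 177
(d + (-235/116 + 74/203))*(-217) = (177 + (-235/116 + 74/203))*(-217) = (177 - 1349/812)*(-217) = (142375/812)*(-217) = -4413625/116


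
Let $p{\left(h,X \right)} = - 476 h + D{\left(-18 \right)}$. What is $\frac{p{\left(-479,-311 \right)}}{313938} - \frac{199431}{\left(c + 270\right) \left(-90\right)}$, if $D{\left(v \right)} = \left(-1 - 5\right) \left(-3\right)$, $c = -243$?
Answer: $\frac{389895449}{4709070} \approx 82.797$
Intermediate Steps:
$D{\left(v \right)} = 18$ ($D{\left(v \right)} = \left(-6\right) \left(-3\right) = 18$)
$p{\left(h,X \right)} = 18 - 476 h$ ($p{\left(h,X \right)} = - 476 h + 18 = 18 - 476 h$)
$\frac{p{\left(-479,-311 \right)}}{313938} - \frac{199431}{\left(c + 270\right) \left(-90\right)} = \frac{18 - -228004}{313938} - \frac{199431}{\left(-243 + 270\right) \left(-90\right)} = \left(18 + 228004\right) \frac{1}{313938} - \frac{199431}{27 \left(-90\right)} = 228022 \cdot \frac{1}{313938} - \frac{199431}{-2430} = \frac{114011}{156969} - - \frac{22159}{270} = \frac{114011}{156969} + \frac{22159}{270} = \frac{389895449}{4709070}$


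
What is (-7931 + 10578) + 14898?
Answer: 17545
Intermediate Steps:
(-7931 + 10578) + 14898 = 2647 + 14898 = 17545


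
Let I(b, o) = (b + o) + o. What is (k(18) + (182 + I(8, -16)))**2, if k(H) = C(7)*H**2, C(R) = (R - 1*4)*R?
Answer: 48469444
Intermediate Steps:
I(b, o) = b + 2*o
C(R) = R*(-4 + R) (C(R) = (R - 4)*R = (-4 + R)*R = R*(-4 + R))
k(H) = 21*H**2 (k(H) = (7*(-4 + 7))*H**2 = (7*3)*H**2 = 21*H**2)
(k(18) + (182 + I(8, -16)))**2 = (21*18**2 + (182 + (8 + 2*(-16))))**2 = (21*324 + (182 + (8 - 32)))**2 = (6804 + (182 - 24))**2 = (6804 + 158)**2 = 6962**2 = 48469444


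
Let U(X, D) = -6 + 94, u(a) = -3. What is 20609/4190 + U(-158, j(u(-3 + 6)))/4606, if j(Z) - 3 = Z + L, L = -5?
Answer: 47646887/9649570 ≈ 4.9377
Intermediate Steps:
j(Z) = -2 + Z (j(Z) = 3 + (Z - 5) = 3 + (-5 + Z) = -2 + Z)
U(X, D) = 88
20609/4190 + U(-158, j(u(-3 + 6)))/4606 = 20609/4190 + 88/4606 = 20609*(1/4190) + 88*(1/4606) = 20609/4190 + 44/2303 = 47646887/9649570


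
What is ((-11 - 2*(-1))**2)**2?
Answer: 6561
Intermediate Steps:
((-11 - 2*(-1))**2)**2 = ((-11 + 2)**2)**2 = ((-9)**2)**2 = 81**2 = 6561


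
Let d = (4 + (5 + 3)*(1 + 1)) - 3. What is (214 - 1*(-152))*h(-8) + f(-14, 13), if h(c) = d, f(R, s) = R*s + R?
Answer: 6026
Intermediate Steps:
f(R, s) = R + R*s
d = 17 (d = (4 + 8*2) - 3 = (4 + 16) - 3 = 20 - 3 = 17)
h(c) = 17
(214 - 1*(-152))*h(-8) + f(-14, 13) = (214 - 1*(-152))*17 - 14*(1 + 13) = (214 + 152)*17 - 14*14 = 366*17 - 196 = 6222 - 196 = 6026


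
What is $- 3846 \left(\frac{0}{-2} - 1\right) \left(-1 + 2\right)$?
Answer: $3846$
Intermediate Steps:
$- 3846 \left(\frac{0}{-2} - 1\right) \left(-1 + 2\right) = - 3846 \left(0 \left(- \frac{1}{2}\right) - 1\right) 1 = - 3846 \left(0 - 1\right) 1 = - 3846 \left(\left(-1\right) 1\right) = \left(-3846\right) \left(-1\right) = 3846$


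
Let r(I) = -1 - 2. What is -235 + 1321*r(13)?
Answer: -4198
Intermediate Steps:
r(I) = -3
-235 + 1321*r(13) = -235 + 1321*(-3) = -235 - 3963 = -4198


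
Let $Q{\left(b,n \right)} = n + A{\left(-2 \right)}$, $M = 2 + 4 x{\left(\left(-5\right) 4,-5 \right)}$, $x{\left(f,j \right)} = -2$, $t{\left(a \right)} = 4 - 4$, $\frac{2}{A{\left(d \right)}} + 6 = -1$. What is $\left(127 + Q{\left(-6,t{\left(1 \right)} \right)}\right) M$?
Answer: $- \frac{5322}{7} \approx -760.29$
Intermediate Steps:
$A{\left(d \right)} = - \frac{2}{7}$ ($A{\left(d \right)} = \frac{2}{-6 - 1} = \frac{2}{-7} = 2 \left(- \frac{1}{7}\right) = - \frac{2}{7}$)
$t{\left(a \right)} = 0$
$M = -6$ ($M = 2 + 4 \left(-2\right) = 2 - 8 = -6$)
$Q{\left(b,n \right)} = - \frac{2}{7} + n$ ($Q{\left(b,n \right)} = n - \frac{2}{7} = - \frac{2}{7} + n$)
$\left(127 + Q{\left(-6,t{\left(1 \right)} \right)}\right) M = \left(127 + \left(- \frac{2}{7} + 0\right)\right) \left(-6\right) = \left(127 - \frac{2}{7}\right) \left(-6\right) = \frac{887}{7} \left(-6\right) = - \frac{5322}{7}$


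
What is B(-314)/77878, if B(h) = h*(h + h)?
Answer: 98596/38939 ≈ 2.5321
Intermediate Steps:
B(h) = 2*h² (B(h) = h*(2*h) = 2*h²)
B(-314)/77878 = (2*(-314)²)/77878 = (2*98596)*(1/77878) = 197192*(1/77878) = 98596/38939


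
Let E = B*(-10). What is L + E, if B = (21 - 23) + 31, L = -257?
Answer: -547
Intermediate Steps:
B = 29 (B = -2 + 31 = 29)
E = -290 (E = 29*(-10) = -290)
L + E = -257 - 290 = -547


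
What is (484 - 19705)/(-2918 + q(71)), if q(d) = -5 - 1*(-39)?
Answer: 19221/2884 ≈ 6.6647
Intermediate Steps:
q(d) = 34 (q(d) = -5 + 39 = 34)
(484 - 19705)/(-2918 + q(71)) = (484 - 19705)/(-2918 + 34) = -19221/(-2884) = -19221*(-1/2884) = 19221/2884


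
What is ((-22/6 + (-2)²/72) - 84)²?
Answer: 2486929/324 ≈ 7675.7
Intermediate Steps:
((-22/6 + (-2)²/72) - 84)² = ((-22*⅙ + 4*(1/72)) - 84)² = ((-11/3 + 1/18) - 84)² = (-65/18 - 84)² = (-1577/18)² = 2486929/324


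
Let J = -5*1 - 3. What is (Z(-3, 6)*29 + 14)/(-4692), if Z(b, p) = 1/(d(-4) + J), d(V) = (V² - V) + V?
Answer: -47/12512 ≈ -0.0037564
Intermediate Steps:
d(V) = V²
J = -8 (J = -5 - 3 = -8)
Z(b, p) = ⅛ (Z(b, p) = 1/((-4)² - 8) = 1/(16 - 8) = 1/8 = ⅛)
(Z(-3, 6)*29 + 14)/(-4692) = ((⅛)*29 + 14)/(-4692) = (29/8 + 14)*(-1/4692) = (141/8)*(-1/4692) = -47/12512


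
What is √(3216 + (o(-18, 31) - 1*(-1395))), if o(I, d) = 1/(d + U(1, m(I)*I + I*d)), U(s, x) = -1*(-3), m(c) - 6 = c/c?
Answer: 5*√213214/34 ≈ 67.905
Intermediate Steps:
m(c) = 7 (m(c) = 6 + c/c = 6 + 1 = 7)
U(s, x) = 3
o(I, d) = 1/(3 + d) (o(I, d) = 1/(d + 3) = 1/(3 + d))
√(3216 + (o(-18, 31) - 1*(-1395))) = √(3216 + (1/(3 + 31) - 1*(-1395))) = √(3216 + (1/34 + 1395)) = √(3216 + 47431/34) = √(156775/34) = 5*√213214/34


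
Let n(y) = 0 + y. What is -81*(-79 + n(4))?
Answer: 6075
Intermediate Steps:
n(y) = y
-81*(-79 + n(4)) = -81*(-79 + 4) = -81*(-75) = 6075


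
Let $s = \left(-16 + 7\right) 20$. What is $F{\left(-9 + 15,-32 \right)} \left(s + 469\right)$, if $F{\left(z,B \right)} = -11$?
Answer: $-3179$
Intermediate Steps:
$s = -180$ ($s = \left(-9\right) 20 = -180$)
$F{\left(-9 + 15,-32 \right)} \left(s + 469\right) = - 11 \left(-180 + 469\right) = \left(-11\right) 289 = -3179$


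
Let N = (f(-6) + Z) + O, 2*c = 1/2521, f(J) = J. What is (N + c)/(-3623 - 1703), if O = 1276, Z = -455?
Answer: -4109231/26853692 ≈ -0.15302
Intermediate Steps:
c = 1/5042 (c = (½)/2521 = (½)*(1/2521) = 1/5042 ≈ 0.00019833)
N = 815 (N = (-6 - 455) + 1276 = -461 + 1276 = 815)
(N + c)/(-3623 - 1703) = (815 + 1/5042)/(-3623 - 1703) = (4109231/5042)/(-5326) = (4109231/5042)*(-1/5326) = -4109231/26853692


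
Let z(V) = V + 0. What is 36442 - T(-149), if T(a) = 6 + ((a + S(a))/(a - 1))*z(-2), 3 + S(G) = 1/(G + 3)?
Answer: 398996393/10950 ≈ 36438.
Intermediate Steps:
z(V) = V
S(G) = -3 + 1/(3 + G) (S(G) = -3 + 1/(G + 3) = -3 + 1/(3 + G))
T(a) = 6 - 2*(a + (-8 - 3*a)/(3 + a))/(-1 + a) (T(a) = 6 + ((a + (-8 - 3*a)/(3 + a))/(a - 1))*(-2) = 6 + ((a + (-8 - 3*a)/(3 + a))/(-1 + a))*(-2) = 6 - 2*(a + (-8 - 3*a)/(3 + a))/(-1 + a))
36442 - T(-149) = 36442 - 2*(-1 + 2*(-149)² + 6*(-149))/(-3 + (-149)² + 2*(-149)) = 36442 - 2*(-1 + 2*22201 - 894)/(-3 + 22201 - 298) = 36442 - 2*(-1 + 44402 - 894)/21900 = 36442 - 2*43507/21900 = 36442 - 1*43507/10950 = 36442 - 43507/10950 = 398996393/10950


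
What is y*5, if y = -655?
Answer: -3275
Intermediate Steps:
y*5 = -655*5 = -3275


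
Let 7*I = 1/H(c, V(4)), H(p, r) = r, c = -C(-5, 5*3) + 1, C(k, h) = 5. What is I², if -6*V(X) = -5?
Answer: 36/1225 ≈ 0.029388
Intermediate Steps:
c = -4 (c = -1*5 + 1 = -5 + 1 = -4)
V(X) = ⅚ (V(X) = -⅙*(-5) = ⅚)
I = 6/35 (I = 1/(7*(⅚)) = (⅐)*(6/5) = 6/35 ≈ 0.17143)
I² = (6/35)² = 36/1225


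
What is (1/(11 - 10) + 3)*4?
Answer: 16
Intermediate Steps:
(1/(11 - 10) + 3)*4 = (1/1 + 3)*4 = (1 + 3)*4 = 4*4 = 16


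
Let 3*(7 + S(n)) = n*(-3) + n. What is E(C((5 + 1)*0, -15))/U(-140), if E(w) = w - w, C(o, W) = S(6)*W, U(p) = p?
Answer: 0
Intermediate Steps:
S(n) = -7 - 2*n/3 (S(n) = -7 + (n*(-3) + n)/3 = -7 + (-3*n + n)/3 = -7 + (-2*n)/3 = -7 - 2*n/3)
C(o, W) = -11*W (C(o, W) = (-7 - ⅔*6)*W = (-7 - 4)*W = -11*W)
E(w) = 0
E(C((5 + 1)*0, -15))/U(-140) = 0/(-140) = 0*(-1/140) = 0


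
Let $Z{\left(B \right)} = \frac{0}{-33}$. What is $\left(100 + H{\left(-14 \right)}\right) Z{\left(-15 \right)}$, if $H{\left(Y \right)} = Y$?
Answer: $0$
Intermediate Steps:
$Z{\left(B \right)} = 0$ ($Z{\left(B \right)} = 0 \left(- \frac{1}{33}\right) = 0$)
$\left(100 + H{\left(-14 \right)}\right) Z{\left(-15 \right)} = \left(100 - 14\right) 0 = 86 \cdot 0 = 0$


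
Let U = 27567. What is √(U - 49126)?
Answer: I*√21559 ≈ 146.83*I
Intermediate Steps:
√(U - 49126) = √(27567 - 49126) = √(-21559) = I*√21559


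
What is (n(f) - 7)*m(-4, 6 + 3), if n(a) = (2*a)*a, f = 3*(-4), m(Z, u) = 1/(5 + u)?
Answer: 281/14 ≈ 20.071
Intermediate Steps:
f = -12
n(a) = 2*a²
(n(f) - 7)*m(-4, 6 + 3) = (2*(-12)² - 7)/(5 + (6 + 3)) = (2*144 - 7)/(5 + 9) = (288 - 7)/14 = 281*(1/14) = 281/14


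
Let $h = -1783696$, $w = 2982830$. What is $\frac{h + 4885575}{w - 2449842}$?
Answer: $\frac{3101879}{532988} \approx 5.8198$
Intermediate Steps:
$\frac{h + 4885575}{w - 2449842} = \frac{-1783696 + 4885575}{2982830 - 2449842} = \frac{3101879}{532988}$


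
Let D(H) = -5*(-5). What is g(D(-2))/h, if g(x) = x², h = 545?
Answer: 125/109 ≈ 1.1468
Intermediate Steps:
D(H) = 25
g(D(-2))/h = 25²/545 = 625*(1/545) = 125/109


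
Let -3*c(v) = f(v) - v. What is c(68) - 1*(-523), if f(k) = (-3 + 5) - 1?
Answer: 1636/3 ≈ 545.33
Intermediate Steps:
f(k) = 1 (f(k) = 2 - 1 = 1)
c(v) = -⅓ + v/3 (c(v) = -(1 - v)/3 = -⅓ + v/3)
c(68) - 1*(-523) = (-⅓ + (⅓)*68) - 1*(-523) = (-⅓ + 68/3) + 523 = 67/3 + 523 = 1636/3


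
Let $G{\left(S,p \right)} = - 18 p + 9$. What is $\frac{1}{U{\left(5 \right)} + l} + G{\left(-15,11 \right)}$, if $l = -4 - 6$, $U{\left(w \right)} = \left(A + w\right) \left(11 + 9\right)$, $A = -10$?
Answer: $- \frac{20791}{110} \approx -189.01$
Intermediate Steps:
$G{\left(S,p \right)} = 9 - 18 p$
$U{\left(w \right)} = -200 + 20 w$ ($U{\left(w \right)} = \left(-10 + w\right) \left(11 + 9\right) = \left(-10 + w\right) 20 = -200 + 20 w$)
$l = -10$ ($l = -4 - 6 = -10$)
$\frac{1}{U{\left(5 \right)} + l} + G{\left(-15,11 \right)} = \frac{1}{\left(-200 + 20 \cdot 5\right) - 10} + \left(9 - 198\right) = \frac{1}{\left(-200 + 100\right) - 10} + \left(9 - 198\right) = \frac{1}{-100 - 10} - 189 = \frac{1}{-110} - 189 = - \frac{1}{110} - 189 = - \frac{20791}{110}$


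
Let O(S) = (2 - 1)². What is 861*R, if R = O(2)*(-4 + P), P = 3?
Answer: -861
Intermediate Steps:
O(S) = 1 (O(S) = 1² = 1)
R = -1 (R = 1*(-4 + 3) = 1*(-1) = -1)
861*R = 861*(-1) = -861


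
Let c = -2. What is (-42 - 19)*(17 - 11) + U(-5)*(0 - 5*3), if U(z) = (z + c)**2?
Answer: -1101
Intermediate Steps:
U(z) = (-2 + z)**2 (U(z) = (z - 2)**2 = (-2 + z)**2)
(-42 - 19)*(17 - 11) + U(-5)*(0 - 5*3) = (-42 - 19)*(17 - 11) + (-2 - 5)**2*(0 - 5*3) = -61*6 + (-7)**2*(0 - 15) = -366 + 49*(-15) = -366 - 735 = -1101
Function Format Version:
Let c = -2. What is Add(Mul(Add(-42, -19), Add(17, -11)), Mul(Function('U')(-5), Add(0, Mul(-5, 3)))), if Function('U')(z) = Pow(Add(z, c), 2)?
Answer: -1101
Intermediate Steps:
Function('U')(z) = Pow(Add(-2, z), 2) (Function('U')(z) = Pow(Add(z, -2), 2) = Pow(Add(-2, z), 2))
Add(Mul(Add(-42, -19), Add(17, -11)), Mul(Function('U')(-5), Add(0, Mul(-5, 3)))) = Add(Mul(Add(-42, -19), Add(17, -11)), Mul(Pow(Add(-2, -5), 2), Add(0, Mul(-5, 3)))) = Add(Mul(-61, 6), Mul(Pow(-7, 2), Add(0, -15))) = Add(-366, Mul(49, -15)) = Add(-366, -735) = -1101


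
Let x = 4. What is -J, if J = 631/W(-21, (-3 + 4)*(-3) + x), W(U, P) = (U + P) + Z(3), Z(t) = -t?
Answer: 631/23 ≈ 27.435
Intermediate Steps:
W(U, P) = -3 + P + U (W(U, P) = (U + P) - 1*3 = (P + U) - 3 = -3 + P + U)
J = -631/23 (J = 631/(-3 + ((-3 + 4)*(-3) + 4) - 21) = 631/(-3 + (1*(-3) + 4) - 21) = 631/(-3 + (-3 + 4) - 21) = 631/(-3 + 1 - 21) = 631/(-23) = 631*(-1/23) = -631/23 ≈ -27.435)
-J = -1*(-631/23) = 631/23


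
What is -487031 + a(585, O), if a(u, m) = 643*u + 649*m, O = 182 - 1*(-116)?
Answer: 82526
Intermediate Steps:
O = 298 (O = 182 + 116 = 298)
-487031 + a(585, O) = -487031 + (643*585 + 649*298) = -487031 + (376155 + 193402) = -487031 + 569557 = 82526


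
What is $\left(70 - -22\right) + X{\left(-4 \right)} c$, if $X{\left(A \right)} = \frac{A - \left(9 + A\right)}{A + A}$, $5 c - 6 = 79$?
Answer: $\frac{889}{8} \approx 111.13$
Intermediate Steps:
$c = 17$ ($c = \frac{6}{5} + \frac{1}{5} \cdot 79 = \frac{6}{5} + \frac{79}{5} = 17$)
$X{\left(A \right)} = - \frac{9}{2 A}$
$\left(70 - -22\right) + X{\left(-4 \right)} c = \left(70 - -22\right) + - \frac{9}{2 \left(-4\right)} 17 = \left(70 + 22\right) + \left(- \frac{9}{2}\right) \left(- \frac{1}{4}\right) 17 = 92 + \frac{9}{8} \cdot 17 = 92 + \frac{153}{8} = \frac{889}{8}$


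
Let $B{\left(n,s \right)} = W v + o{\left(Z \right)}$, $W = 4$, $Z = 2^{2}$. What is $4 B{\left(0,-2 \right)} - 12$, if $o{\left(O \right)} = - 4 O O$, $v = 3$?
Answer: $-220$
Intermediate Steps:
$Z = 4$
$o{\left(O \right)} = - 4 O^{2}$
$B{\left(n,s \right)} = -52$ ($B{\left(n,s \right)} = 4 \cdot 3 - 4 \cdot 4^{2} = 12 - 64 = -52$)
$4 B{\left(0,-2 \right)} - 12 = 4 \left(-52\right) - 12 = -208 - 12 = -220$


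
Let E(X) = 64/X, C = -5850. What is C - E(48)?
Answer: -17554/3 ≈ -5851.3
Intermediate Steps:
C - E(48) = -5850 - 64/48 = -5850 - 1*4/3 = -5850 - 4/3 = -17554/3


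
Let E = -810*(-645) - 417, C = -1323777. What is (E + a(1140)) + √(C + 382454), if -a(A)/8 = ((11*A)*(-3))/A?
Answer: 522297 + I*√941323 ≈ 5.223e+5 + 970.22*I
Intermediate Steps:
E = 522033 (E = 522450 - 417 = 522033)
a(A) = 264 (a(A) = -8*(11*A)*(-3)/A = -8*(-33*A)/A = -8*(-33) = 264)
(E + a(1140)) + √(C + 382454) = (522033 + 264) + √(-1323777 + 382454) = 522297 + √(-941323) = 522297 + I*√941323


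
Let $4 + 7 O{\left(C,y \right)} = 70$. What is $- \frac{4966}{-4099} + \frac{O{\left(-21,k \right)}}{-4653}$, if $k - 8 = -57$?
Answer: $\frac{4893244}{4045713} \approx 1.2095$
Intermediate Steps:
$k = -49$ ($k = 8 - 57 = -49$)
$O{\left(C,y \right)} = \frac{66}{7}$ ($O{\left(C,y \right)} = - \frac{4}{7} + \frac{1}{7} \cdot 70 = - \frac{4}{7} + 10 = \frac{66}{7}$)
$- \frac{4966}{-4099} + \frac{O{\left(-21,k \right)}}{-4653} = - \frac{4966}{-4099} + \frac{66}{7 \left(-4653\right)} = \left(-4966\right) \left(- \frac{1}{4099}\right) + \frac{66}{7} \left(- \frac{1}{4653}\right) = \frac{4966}{4099} - \frac{2}{987} = \frac{4893244}{4045713}$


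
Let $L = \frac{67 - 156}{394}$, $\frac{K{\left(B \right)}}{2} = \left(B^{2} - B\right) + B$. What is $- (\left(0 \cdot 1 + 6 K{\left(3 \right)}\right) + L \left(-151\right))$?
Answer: $- \frac{55991}{394} \approx -142.11$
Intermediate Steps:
$K{\left(B \right)} = 2 B^{2}$ ($K{\left(B \right)} = 2 \left(\left(B^{2} - B\right) + B\right) = 2 B^{2}$)
$L = - \frac{89}{394}$ ($L = \left(67 - 156\right) \frac{1}{394} = \left(-89\right) \frac{1}{394} = - \frac{89}{394} \approx -0.22589$)
$- (\left(0 \cdot 1 + 6 K{\left(3 \right)}\right) + L \left(-151\right)) = - (\left(0 \cdot 1 + 6 \cdot 2 \cdot 3^{2}\right) - - \frac{13439}{394}) = - (\left(0 + 6 \cdot 2 \cdot 9\right) + \frac{13439}{394}) = - (\left(0 + 6 \cdot 18\right) + \frac{13439}{394}) = - (\left(0 + 108\right) + \frac{13439}{394}) = - (108 + \frac{13439}{394}) = \left(-1\right) \frac{55991}{394} = - \frac{55991}{394}$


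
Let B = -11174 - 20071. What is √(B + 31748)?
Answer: √503 ≈ 22.428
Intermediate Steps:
B = -31245
√(B + 31748) = √(-31245 + 31748) = √503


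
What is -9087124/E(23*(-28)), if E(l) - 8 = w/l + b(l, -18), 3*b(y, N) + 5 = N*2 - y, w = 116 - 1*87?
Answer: -5852107856/134567 ≈ -43488.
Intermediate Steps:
w = 29 (w = 116 - 87 = 29)
b(y, N) = -5/3 - y/3 + 2*N/3 (b(y, N) = -5/3 + (N*2 - y)/3 = -5/3 + (2*N - y)/3 = -5/3 + (-y + 2*N)/3 = -5/3 + (-y/3 + 2*N/3) = -5/3 - y/3 + 2*N/3)
E(l) = -17/3 + 29/l - l/3 (E(l) = 8 + (29/l + (-5/3 - l/3 + (2/3)*(-18))) = 8 + (29/l + (-5/3 - l/3 - 12)) = 8 + (29/l + (-41/3 - l/3)) = 8 + (-41/3 + 29/l - l/3) = -17/3 + 29/l - l/3)
-9087124/E(23*(-28)) = -9087124*(-1932/(87 - 23*(-28)*(17 + 23*(-28)))) = -9087124*(-1932/(87 - 1*(-644)*(17 - 644))) = -9087124*(-1932/(87 - 1*(-644)*(-627))) = -9087124*(-1932/(87 - 403788)) = -9087124/((1/3)*(-1/644)*(-403701)) = -9087124/134567/644 = -9087124*644/134567 = -5852107856/134567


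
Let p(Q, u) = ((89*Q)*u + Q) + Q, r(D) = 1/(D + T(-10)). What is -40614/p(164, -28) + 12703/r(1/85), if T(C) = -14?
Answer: -205593722531/1157020 ≈ -1.7769e+5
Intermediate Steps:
r(D) = 1/(-14 + D) (r(D) = 1/(D - 14) = 1/(-14 + D))
p(Q, u) = 2*Q + 89*Q*u (p(Q, u) = (89*Q*u + Q) + Q = (Q + 89*Q*u) + Q = 2*Q + 89*Q*u)
-40614/p(164, -28) + 12703/r(1/85) = -40614*1/(164*(2 + 89*(-28))) + 12703/(1/(-14 + 1/85)) = -40614*1/(164*(2 - 2492)) + 12703/(1/(-14 + 1/85)) = -40614/(164*(-2490)) + 12703/(1/(-1189/85)) = -40614/(-408360) + 12703/(-85/1189) = -40614*(-1/408360) + 12703*(-1189/85) = 6769/68060 - 15103867/85 = -205593722531/1157020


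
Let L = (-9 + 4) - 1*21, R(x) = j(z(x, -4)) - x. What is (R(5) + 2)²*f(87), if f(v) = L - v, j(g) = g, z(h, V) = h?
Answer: -452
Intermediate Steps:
R(x) = 0 (R(x) = x - x = 0)
L = -26 (L = -5 - 21 = -26)
f(v) = -26 - v
(R(5) + 2)²*f(87) = (0 + 2)²*(-26 - 1*87) = 2²*(-26 - 87) = 4*(-113) = -452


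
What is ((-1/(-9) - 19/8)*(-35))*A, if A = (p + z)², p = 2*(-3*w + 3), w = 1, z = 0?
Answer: 0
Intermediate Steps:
p = 0 (p = 2*(-3*1 + 3) = 2*(-3 + 3) = 2*0 = 0)
A = 0 (A = (0 + 0)² = 0² = 0)
((-1/(-9) - 19/8)*(-35))*A = ((-1/(-9) - 19/8)*(-35))*0 = ((-1*(-⅑) - 19*⅛)*(-35))*0 = ((⅑ - 19/8)*(-35))*0 = -163/72*(-35)*0 = (5705/72)*0 = 0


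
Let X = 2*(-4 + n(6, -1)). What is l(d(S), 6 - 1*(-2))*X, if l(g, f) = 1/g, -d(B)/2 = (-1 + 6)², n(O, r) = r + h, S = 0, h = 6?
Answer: -1/25 ≈ -0.040000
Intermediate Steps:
n(O, r) = 6 + r (n(O, r) = r + 6 = 6 + r)
X = 2 (X = 2*(-4 + (6 - 1)) = 2*(-4 + 5) = 2*1 = 2)
d(B) = -50 (d(B) = -2*(-1 + 6)² = -2*5² = -2*25 = -50)
l(d(S), 6 - 1*(-2))*X = 2/(-50) = -1/50*2 = -1/25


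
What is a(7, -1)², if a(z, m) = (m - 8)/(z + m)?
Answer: 9/4 ≈ 2.2500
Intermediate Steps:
a(z, m) = (-8 + m)/(m + z)
a(7, -1)² = ((-8 - 1)/(-1 + 7))² = (-9/6)² = ((⅙)*(-9))² = (-3/2)² = 9/4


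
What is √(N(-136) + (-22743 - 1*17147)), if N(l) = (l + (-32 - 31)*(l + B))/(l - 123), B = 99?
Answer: I*√2676429595/259 ≈ 199.75*I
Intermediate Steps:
N(l) = (-6237 - 62*l)/(-123 + l) (N(l) = (l + (-32 - 31)*(l + 99))/(l - 123) = (l - 63*(99 + l))/(-123 + l) = (l + (-6237 - 63*l))/(-123 + l) = (-6237 - 62*l)/(-123 + l))
√(N(-136) + (-22743 - 1*17147)) = √((-6237 - 62*(-136))/(-123 - 136) + (-22743 - 1*17147)) = √((-6237 + 8432)/(-259) + (-22743 - 17147)) = √(-1/259*2195 - 39890) = √(-2195/259 - 39890) = √(-10333705/259) = I*√2676429595/259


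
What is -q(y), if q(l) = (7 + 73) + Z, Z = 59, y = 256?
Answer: -139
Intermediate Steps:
q(l) = 139 (q(l) = (7 + 73) + 59 = 80 + 59 = 139)
-q(y) = -1*139 = -139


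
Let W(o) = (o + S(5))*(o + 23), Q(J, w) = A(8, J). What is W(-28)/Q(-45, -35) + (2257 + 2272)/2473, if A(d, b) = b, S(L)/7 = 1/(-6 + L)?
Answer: -45794/22257 ≈ -2.0575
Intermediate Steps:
S(L) = 7/(-6 + L)
Q(J, w) = J
W(o) = (-7 + o)*(23 + o) (W(o) = (o + 7/(-6 + 5))*(o + 23) = (o + 7/(-1))*(23 + o) = (o + 7*(-1))*(23 + o) = (o - 7)*(23 + o) = (-7 + o)*(23 + o))
W(-28)/Q(-45, -35) + (2257 + 2272)/2473 = (-161 + (-28)**2 + 16*(-28))/(-45) + (2257 + 2272)/2473 = (-161 + 784 - 448)*(-1/45) + 4529*(1/2473) = 175*(-1/45) + 4529/2473 = -35/9 + 4529/2473 = -45794/22257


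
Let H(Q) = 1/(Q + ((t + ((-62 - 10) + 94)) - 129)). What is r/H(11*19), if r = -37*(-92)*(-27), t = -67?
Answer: -3216780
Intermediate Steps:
r = -91908 (r = 3404*(-27) = -91908)
H(Q) = 1/(-174 + Q) (H(Q) = 1/(Q + ((-67 + ((-62 - 10) + 94)) - 129)) = 1/(Q + ((-67 + (-72 + 94)) - 129)) = 1/(Q + ((-67 + 22) - 129)) = 1/(Q + (-45 - 129)) = 1/(Q - 174) = 1/(-174 + Q))
r/H(11*19) = -91908/(1/(-174 + 11*19)) = -91908/(1/(-174 + 209)) = -91908/(1/35) = -91908/1/35 = -91908*35 = -3216780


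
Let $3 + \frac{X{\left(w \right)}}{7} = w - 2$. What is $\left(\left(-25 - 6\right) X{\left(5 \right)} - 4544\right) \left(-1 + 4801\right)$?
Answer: $-21811200$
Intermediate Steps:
$X{\left(w \right)} = -35 + 7 w$ ($X{\left(w \right)} = -21 + 7 \left(w - 2\right) = -21 + 7 \left(-2 + w\right) = -21 + \left(-14 + 7 w\right) = -35 + 7 w$)
$\left(\left(-25 - 6\right) X{\left(5 \right)} - 4544\right) \left(-1 + 4801\right) = \left(\left(-25 - 6\right) \left(-35 + 7 \cdot 5\right) - 4544\right) \left(-1 + 4801\right) = \left(- 31 \left(-35 + 35\right) - 4544\right) 4800 = \left(\left(-31\right) 0 - 4544\right) 4800 = \left(0 - 4544\right) 4800 = \left(-4544\right) 4800 = -21811200$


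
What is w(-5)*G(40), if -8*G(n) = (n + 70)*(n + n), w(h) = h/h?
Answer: -1100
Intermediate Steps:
w(h) = 1
G(n) = -n*(70 + n)/4 (G(n) = -(n + 70)*(n + n)/8 = -(70 + n)*2*n/8 = -n*(70 + n)/4)
w(-5)*G(40) = 1*(-1/4*40*(70 + 40)) = 1*(-1/4*40*110) = 1*(-1100) = -1100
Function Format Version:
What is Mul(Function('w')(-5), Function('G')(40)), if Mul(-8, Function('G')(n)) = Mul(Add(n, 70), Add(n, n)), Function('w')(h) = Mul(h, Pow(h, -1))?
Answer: -1100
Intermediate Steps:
Function('w')(h) = 1
Function('G')(n) = Mul(Rational(-1, 4), n, Add(70, n)) (Function('G')(n) = Mul(Rational(-1, 8), Mul(Add(n, 70), Add(n, n))) = Mul(Rational(-1, 8), Mul(Add(70, n), Mul(2, n))) = Mul(Rational(-1, 8), Mul(2, n, Add(70, n))) = Mul(Rational(-1, 4), n, Add(70, n)))
Mul(Function('w')(-5), Function('G')(40)) = Mul(1, Mul(Rational(-1, 4), 40, Add(70, 40))) = Mul(1, Mul(Rational(-1, 4), 40, 110)) = Mul(1, -1100) = -1100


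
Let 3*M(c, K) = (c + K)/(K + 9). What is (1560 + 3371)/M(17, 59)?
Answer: 251481/19 ≈ 13236.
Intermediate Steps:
M(c, K) = (K + c)/(3*(9 + K)) (M(c, K) = ((c + K)/(K + 9))/3 = ((K + c)/(9 + K))/3 = (K + c)/(3*(9 + K)))
(1560 + 3371)/M(17, 59) = (1560 + 3371)/(((59 + 17)/(3*(9 + 59)))) = 4931/(((⅓)*76/68)) = 4931/(((⅓)*(1/68)*76)) = 4931/(19/51) = 4931*(51/19) = 251481/19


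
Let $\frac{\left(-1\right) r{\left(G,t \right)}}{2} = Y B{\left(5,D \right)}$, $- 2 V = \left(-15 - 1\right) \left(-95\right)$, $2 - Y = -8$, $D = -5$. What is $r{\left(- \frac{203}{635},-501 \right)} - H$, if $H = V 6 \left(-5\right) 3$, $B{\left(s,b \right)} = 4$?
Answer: $-68480$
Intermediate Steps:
$Y = 10$ ($Y = 2 - -8 = 2 + 8 = 10$)
$V = -760$ ($V = - \frac{\left(-15 - 1\right) \left(-95\right)}{2} = - \frac{\left(-16\right) \left(-95\right)}{2} = \left(- \frac{1}{2}\right) 1520 = -760$)
$r{\left(G,t \right)} = -80$ ($r{\left(G,t \right)} = - 2 \cdot 10 \cdot 4 = \left(-2\right) 40 = -80$)
$H = 68400$ ($H = - 760 \cdot 6 \left(-5\right) 3 = - 760 \left(\left(-30\right) 3\right) = \left(-760\right) \left(-90\right) = 68400$)
$r{\left(- \frac{203}{635},-501 \right)} - H = -80 - 68400 = -68480$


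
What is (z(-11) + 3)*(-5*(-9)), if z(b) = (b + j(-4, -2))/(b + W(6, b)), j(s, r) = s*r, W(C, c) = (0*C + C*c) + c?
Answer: 12015/88 ≈ 136.53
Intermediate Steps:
W(C, c) = c + C*c (W(C, c) = (0 + C*c) + c = C*c + c = c + C*c)
j(s, r) = r*s
z(b) = (8 + b)/(8*b) (z(b) = (b - 2*(-4))/(b + b*(1 + 6)) = (b + 8)/(b + b*7) = (8 + b)/(b + 7*b) = (8 + b)/((8*b)) = (8 + b)*(1/(8*b)) = (8 + b)/(8*b))
(z(-11) + 3)*(-5*(-9)) = ((1/8)*(8 - 11)/(-11) + 3)*(-5*(-9)) = ((1/8)*(-1/11)*(-3) + 3)*45 = (3/88 + 3)*45 = (267/88)*45 = 12015/88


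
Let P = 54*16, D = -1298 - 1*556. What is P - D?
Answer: 2718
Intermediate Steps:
D = -1854 (D = -1298 - 556 = -1854)
P = 864
P - D = 864 - 1*(-1854) = 864 + 1854 = 2718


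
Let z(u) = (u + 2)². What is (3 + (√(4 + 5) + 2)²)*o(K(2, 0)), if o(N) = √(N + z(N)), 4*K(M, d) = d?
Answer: 56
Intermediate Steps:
z(u) = (2 + u)²
K(M, d) = d/4
o(N) = √(N + (2 + N)²)
(3 + (√(4 + 5) + 2)²)*o(K(2, 0)) = (3 + (√(4 + 5) + 2)²)*√((¼)*0 + (2 + (¼)*0)²) = (3 + (√9 + 2)²)*√(0 + (2 + 0)²) = (3 + (3 + 2)²)*√(0 + 2²) = (3 + 5²)*√(0 + 4) = (3 + 25)*√4 = 28*2 = 56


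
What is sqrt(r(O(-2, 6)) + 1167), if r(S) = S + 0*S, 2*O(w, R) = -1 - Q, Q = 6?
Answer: sqrt(4654)/2 ≈ 34.110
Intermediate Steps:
O(w, R) = -7/2 (O(w, R) = (-1 - 1*6)/2 = (-1 - 6)/2 = (1/2)*(-7) = -7/2)
r(S) = S (r(S) = S + 0 = S)
sqrt(r(O(-2, 6)) + 1167) = sqrt(-7/2 + 1167) = sqrt(2327/2) = sqrt(4654)/2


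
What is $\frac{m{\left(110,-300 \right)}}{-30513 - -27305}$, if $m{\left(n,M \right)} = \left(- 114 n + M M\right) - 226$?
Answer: $- \frac{38617}{1604} \approx -24.075$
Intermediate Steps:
$m{\left(n,M \right)} = -226 + M^{2} - 114 n$ ($m{\left(n,M \right)} = \left(- 114 n + M^{2}\right) - 226 = \left(M^{2} - 114 n\right) - 226 = -226 + M^{2} - 114 n$)
$\frac{m{\left(110,-300 \right)}}{-30513 - -27305} = \frac{-226 + \left(-300\right)^{2} - 12540}{-30513 - -27305} = \frac{-226 + 90000 - 12540}{-30513 + 27305} = \frac{77234}{-3208} = 77234 \left(- \frac{1}{3208}\right) = - \frac{38617}{1604}$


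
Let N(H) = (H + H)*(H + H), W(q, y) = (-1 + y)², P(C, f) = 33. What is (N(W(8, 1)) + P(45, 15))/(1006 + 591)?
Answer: 33/1597 ≈ 0.020664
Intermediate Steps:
N(H) = 4*H² (N(H) = (2*H)*(2*H) = 4*H²)
(N(W(8, 1)) + P(45, 15))/(1006 + 591) = (4*((-1 + 1)²)² + 33)/(1006 + 591) = (4*(0²)² + 33)/1597 = (4*0² + 33)*(1/1597) = (4*0 + 33)*(1/1597) = (0 + 33)*(1/1597) = 33*(1/1597) = 33/1597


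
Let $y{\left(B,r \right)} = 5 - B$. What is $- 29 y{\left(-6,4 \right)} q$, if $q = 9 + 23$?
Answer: $-10208$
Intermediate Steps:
$q = 32$
$- 29 y{\left(-6,4 \right)} q = - 29 \left(5 - -6\right) 32 = - 29 \left(5 + 6\right) 32 = \left(-29\right) 11 \cdot 32 = \left(-319\right) 32 = -10208$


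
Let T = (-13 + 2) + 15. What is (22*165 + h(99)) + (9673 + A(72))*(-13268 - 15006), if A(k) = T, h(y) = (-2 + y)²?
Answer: -273594459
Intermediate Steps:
T = 4 (T = -11 + 15 = 4)
A(k) = 4
(22*165 + h(99)) + (9673 + A(72))*(-13268 - 15006) = (22*165 + (-2 + 99)²) + (9673 + 4)*(-13268 - 15006) = (3630 + 97²) + 9677*(-28274) = (3630 + 9409) - 273607498 = 13039 - 273607498 = -273594459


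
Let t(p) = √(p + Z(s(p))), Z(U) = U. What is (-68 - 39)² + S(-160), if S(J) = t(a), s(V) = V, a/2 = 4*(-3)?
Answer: 11449 + 4*I*√3 ≈ 11449.0 + 6.9282*I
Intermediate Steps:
a = -24 (a = 2*(4*(-3)) = 2*(-12) = -24)
t(p) = √2*√p (t(p) = √(p + p) = √(2*p) = √2*√p)
S(J) = 4*I*√3 (S(J) = √2*√(-24) = √2*(2*I*√6) = 4*I*√3)
(-68 - 39)² + S(-160) = (-68 - 39)² + 4*I*√3 = (-107)² + 4*I*√3 = 11449 + 4*I*√3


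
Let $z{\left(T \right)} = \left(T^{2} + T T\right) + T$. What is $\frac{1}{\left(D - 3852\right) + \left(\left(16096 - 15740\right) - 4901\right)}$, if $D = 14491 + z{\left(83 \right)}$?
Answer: $\frac{1}{19955} \approx 5.0113 \cdot 10^{-5}$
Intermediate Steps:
$z{\left(T \right)} = T + 2 T^{2}$ ($z{\left(T \right)} = \left(T^{2} + T^{2}\right) + T = 2 T^{2} + T = T + 2 T^{2}$)
$D = 28352$ ($D = 14491 + 83 \left(1 + 2 \cdot 83\right) = 14491 + 83 \left(1 + 166\right) = 14491 + 83 \cdot 167 = 14491 + 13861 = 28352$)
$\frac{1}{\left(D - 3852\right) + \left(\left(16096 - 15740\right) - 4901\right)} = \frac{1}{\left(28352 - 3852\right) + \left(\left(16096 - 15740\right) - 4901\right)} = \frac{1}{24500 + \left(356 - 4901\right)} = \frac{1}{24500 - 4545} = \frac{1}{19955}$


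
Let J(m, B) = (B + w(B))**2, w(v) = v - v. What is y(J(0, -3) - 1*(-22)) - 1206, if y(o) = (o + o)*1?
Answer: -1144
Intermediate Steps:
w(v) = 0
J(m, B) = B**2 (J(m, B) = (B + 0)**2 = B**2)
y(o) = 2*o (y(o) = (2*o)*1 = 2*o)
y(J(0, -3) - 1*(-22)) - 1206 = 2*((-3)**2 - 1*(-22)) - 1206 = 2*(9 + 22) - 1206 = 2*31 - 1206 = 62 - 1206 = -1144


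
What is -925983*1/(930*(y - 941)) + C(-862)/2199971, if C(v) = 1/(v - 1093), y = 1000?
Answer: -265506692296579/15732850609690 ≈ -16.876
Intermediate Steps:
C(v) = 1/(-1093 + v)
-925983*1/(930*(y - 941)) + C(-862)/2199971 = -925983*1/(930*(1000 - 941)) + 1/(-1093 - 862*2199971) = -925983/(930*59) + (1/2199971)/(-1955) = -925983/54870 - 1/1955*1/2199971 = -925983*1/54870 - 1/4300943305 = -308661/18290 - 1/4300943305 = -265506692296579/15732850609690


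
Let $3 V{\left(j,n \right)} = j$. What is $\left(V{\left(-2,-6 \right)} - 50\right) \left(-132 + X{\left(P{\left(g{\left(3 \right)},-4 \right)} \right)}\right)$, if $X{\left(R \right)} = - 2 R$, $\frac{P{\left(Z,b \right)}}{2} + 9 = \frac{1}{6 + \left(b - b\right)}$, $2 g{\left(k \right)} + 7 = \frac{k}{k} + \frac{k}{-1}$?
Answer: $\frac{44080}{9} \approx 4897.8$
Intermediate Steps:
$g{\left(k \right)} = -3 - \frac{k}{2}$ ($g{\left(k \right)} = - \frac{7}{2} + \frac{\frac{k}{k} + \frac{k}{-1}}{2} = - \frac{7}{2} + \frac{1 + k \left(-1\right)}{2} = - \frac{7}{2} + \frac{1 - k}{2} = - \frac{7}{2} - \left(- \frac{1}{2} + \frac{k}{2}\right) = -3 - \frac{k}{2}$)
$V{\left(j,n \right)} = \frac{j}{3}$
$P{\left(Z,b \right)} = - \frac{53}{3}$ ($P{\left(Z,b \right)} = -18 + \frac{2}{6 + \left(b - b\right)} = -18 + \frac{2}{6 + 0} = -18 + \frac{2}{6} = -18 + 2 \cdot \frac{1}{6} = -18 + \frac{1}{3} = - \frac{53}{3}$)
$\left(V{\left(-2,-6 \right)} - 50\right) \left(-132 + X{\left(P{\left(g{\left(3 \right)},-4 \right)} \right)}\right) = \left(\frac{1}{3} \left(-2\right) - 50\right) \left(-132 - - \frac{106}{3}\right) = \left(- \frac{2}{3} - 50\right) \left(-132 + \frac{106}{3}\right) = \left(- \frac{152}{3}\right) \left(- \frac{290}{3}\right) = \frac{44080}{9}$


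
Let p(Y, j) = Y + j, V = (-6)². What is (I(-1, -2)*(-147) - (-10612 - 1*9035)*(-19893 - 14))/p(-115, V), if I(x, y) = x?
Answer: 391112682/79 ≈ 4.9508e+6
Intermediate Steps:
V = 36
(I(-1, -2)*(-147) - (-10612 - 1*9035)*(-19893 - 14))/p(-115, V) = (-1*(-147) - (-10612 - 1*9035)*(-19893 - 14))/(-115 + 36) = (147 - (-10612 - 9035)*(-19907))/(-79) = (147 - (-19647)*(-19907))*(-1/79) = (147 - 1*391112829)*(-1/79) = (147 - 391112829)*(-1/79) = -391112682*(-1/79) = 391112682/79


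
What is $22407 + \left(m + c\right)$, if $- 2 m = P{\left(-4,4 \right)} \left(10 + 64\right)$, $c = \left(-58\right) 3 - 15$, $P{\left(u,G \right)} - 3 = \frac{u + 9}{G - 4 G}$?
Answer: $\frac{265469}{12} \approx 22122.0$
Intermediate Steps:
$P{\left(u,G \right)} = 3 - \frac{9 + u}{3 G}$ ($P{\left(u,G \right)} = 3 + \frac{u + 9}{G - 4 G} = 3 + \frac{9 + u}{\left(-3\right) G} = 3 + \left(9 + u\right) \left(- \frac{1}{3 G}\right) = 3 - \frac{9 + u}{3 G}$)
$c = -189$ ($c = -174 - 15 = -189$)
$m = - \frac{1147}{12}$ ($m = - \frac{\frac{-9 - -4 + 9 \cdot 4}{3 \cdot 4} \left(10 + 64\right)}{2} = - \frac{\frac{1}{3} \cdot \frac{1}{4} \left(-9 + 4 + 36\right) 74}{2} = - \frac{\frac{1}{3} \cdot \frac{1}{4} \cdot 31 \cdot 74}{2} = - \frac{\frac{31}{12} \cdot 74}{2} = \left(- \frac{1}{2}\right) \frac{1147}{6} = - \frac{1147}{12} \approx -95.583$)
$22407 + \left(m + c\right) = 22407 - \frac{3415}{12} = \frac{265469}{12}$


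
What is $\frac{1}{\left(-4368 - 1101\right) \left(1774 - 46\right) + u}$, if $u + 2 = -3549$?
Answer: $- \frac{1}{9453983} \approx -1.0578 \cdot 10^{-7}$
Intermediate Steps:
$u = -3551$ ($u = -2 - 3549 = -3551$)
$\frac{1}{\left(-4368 - 1101\right) \left(1774 - 46\right) + u} = \frac{1}{\left(-4368 - 1101\right) \left(1774 - 46\right) - 3551} = \frac{1}{\left(-5469\right) 1728 - 3551} = \frac{1}{-9450432 - 3551} = \frac{1}{-9453983} = - \frac{1}{9453983}$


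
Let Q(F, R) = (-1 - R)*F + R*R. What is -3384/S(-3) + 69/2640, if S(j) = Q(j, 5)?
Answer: -2976931/37840 ≈ -78.672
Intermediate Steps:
Q(F, R) = R² + F*(-1 - R) (Q(F, R) = F*(-1 - R) + R² = R² + F*(-1 - R))
S(j) = 25 - 6*j (S(j) = 5² - j - 1*j*5 = 25 - j - 5*j = 25 - 6*j)
-3384/S(-3) + 69/2640 = -3384/(25 - 6*(-3)) + 69/2640 = -3384/(25 + 18) + 69*(1/2640) = -3384/43 + 23/880 = -2976931/37840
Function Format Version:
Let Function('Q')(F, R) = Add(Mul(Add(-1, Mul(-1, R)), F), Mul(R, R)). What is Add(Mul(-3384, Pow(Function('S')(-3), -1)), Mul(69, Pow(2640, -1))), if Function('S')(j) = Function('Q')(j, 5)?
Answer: Rational(-2976931, 37840) ≈ -78.672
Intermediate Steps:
Function('Q')(F, R) = Add(Pow(R, 2), Mul(F, Add(-1, Mul(-1, R)))) (Function('Q')(F, R) = Add(Mul(F, Add(-1, Mul(-1, R))), Pow(R, 2)) = Add(Pow(R, 2), Mul(F, Add(-1, Mul(-1, R)))))
Function('S')(j) = Add(25, Mul(-6, j)) (Function('S')(j) = Add(Pow(5, 2), Mul(-1, j), Mul(-1, j, 5)) = Add(25, Mul(-1, j), Mul(-5, j)) = Add(25, Mul(-6, j)))
Add(Mul(-3384, Pow(Function('S')(-3), -1)), Mul(69, Pow(2640, -1))) = Add(Mul(-3384, Pow(Add(25, Mul(-6, -3)), -1)), Mul(69, Pow(2640, -1))) = Add(Mul(-3384, Pow(Add(25, 18), -1)), Mul(69, Rational(1, 2640))) = Add(Mul(-3384, Pow(43, -1)), Rational(23, 880)) = Add(Mul(-3384, Rational(1, 43)), Rational(23, 880)) = Add(Rational(-3384, 43), Rational(23, 880)) = Rational(-2976931, 37840)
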